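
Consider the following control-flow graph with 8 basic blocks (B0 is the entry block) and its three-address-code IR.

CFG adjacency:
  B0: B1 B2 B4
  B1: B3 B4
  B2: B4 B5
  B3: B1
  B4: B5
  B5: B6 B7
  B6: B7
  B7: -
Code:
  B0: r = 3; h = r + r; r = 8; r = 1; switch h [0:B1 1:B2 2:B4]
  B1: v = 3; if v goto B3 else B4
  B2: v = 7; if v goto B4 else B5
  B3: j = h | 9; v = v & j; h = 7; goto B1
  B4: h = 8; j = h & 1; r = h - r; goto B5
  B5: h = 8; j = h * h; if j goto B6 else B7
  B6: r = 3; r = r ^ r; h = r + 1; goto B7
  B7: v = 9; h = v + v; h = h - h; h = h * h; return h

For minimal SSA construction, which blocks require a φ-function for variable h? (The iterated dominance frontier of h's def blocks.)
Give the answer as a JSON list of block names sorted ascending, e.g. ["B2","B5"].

Answer: ["B1", "B4", "B5", "B7"]

Derivation:
idom tree: B1←B0 B2←B0 B3←B1 B4←B0 B5←B0 B6←B5 B7←B5
Dom∩ at merges:
  B1: preds {B0,B3}: {B0} ∩ {B0,B1,B3} = {B0}; idom=B0
  B4: preds {B0,B1,B2}: {B0} ∩ {B0,B1} ∩ {B0,B2} = {B0}; idom=B0
  B5: preds {B2,B4}: {B0,B2} ∩ {B0,B4} = {B0}; idom=B0
  B7: preds {B5,B6}: {B0,B5} ∩ {B0,B5,B6} = {B0,B5}; idom=B5

DF walk-up:
  B1←B0: walk · to B0
  B1←B3: walk B3→B1 to B0
  B4←B0: walk · to B0
  B4←B1: walk B1 to B0
  B4←B2: walk B2 to B0
  B5←B2: walk B2 to B0
  B5←B4: walk B4 to B0
  B7←B5: walk · to B5
  B7←B6: walk B6 to B5
  DF(B0)=∅
  DF(B1)={B1,B4}
  DF(B2)={B4,B5}
  DF(B3)={B1}
  DF(B4)={B5}
  DF(B5)=∅
  DF(B6)={B7}
  DF(B7)=∅

φ for h: defs {B0,B3,B4,B5,B6,B7}
  DF⁺ = {B1,B4,B5,B7}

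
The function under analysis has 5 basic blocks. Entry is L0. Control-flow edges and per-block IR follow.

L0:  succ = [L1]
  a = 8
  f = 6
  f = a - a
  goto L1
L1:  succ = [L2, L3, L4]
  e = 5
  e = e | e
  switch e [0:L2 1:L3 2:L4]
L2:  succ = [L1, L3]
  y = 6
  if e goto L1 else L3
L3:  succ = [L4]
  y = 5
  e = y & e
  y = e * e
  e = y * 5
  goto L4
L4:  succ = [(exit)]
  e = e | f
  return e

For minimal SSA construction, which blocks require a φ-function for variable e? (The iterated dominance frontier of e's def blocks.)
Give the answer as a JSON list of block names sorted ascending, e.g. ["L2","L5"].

Answer: ["L1", "L4"]

Derivation:
idom tree: L1←L0 L2←L1 L3←L1 L4←L1
Dom∩ at merges:
  L1: preds {L0,L2}: {L0} ∩ {L0,L1,L2} = {L0}; idom=L0
  L3: preds {L1,L2}: {L0,L1} ∩ {L0,L1,L2} = {L0,L1}; idom=L1
  L4: preds {L1,L3}: {L0,L1} ∩ {L0,L1,L3} = {L0,L1}; idom=L1

DF derivation:
  join L1 pred L0: · stop@L0
  join L1 pred L2: L2→L1 stop@L0
  join L3 pred L1: · stop@L1
  join L3 pred L2: L2 stop@L1
  join L4 pred L1: · stop@L1
  join L4 pred L3: L3 stop@L1
  L0 → ∅
  L1 → {L1}
  L2 → {L1,L3}
  L3 → {L4}
  L4 → ∅

φ for e: defs {L1,L3,L4}
  DF⁺ = {L1,L4}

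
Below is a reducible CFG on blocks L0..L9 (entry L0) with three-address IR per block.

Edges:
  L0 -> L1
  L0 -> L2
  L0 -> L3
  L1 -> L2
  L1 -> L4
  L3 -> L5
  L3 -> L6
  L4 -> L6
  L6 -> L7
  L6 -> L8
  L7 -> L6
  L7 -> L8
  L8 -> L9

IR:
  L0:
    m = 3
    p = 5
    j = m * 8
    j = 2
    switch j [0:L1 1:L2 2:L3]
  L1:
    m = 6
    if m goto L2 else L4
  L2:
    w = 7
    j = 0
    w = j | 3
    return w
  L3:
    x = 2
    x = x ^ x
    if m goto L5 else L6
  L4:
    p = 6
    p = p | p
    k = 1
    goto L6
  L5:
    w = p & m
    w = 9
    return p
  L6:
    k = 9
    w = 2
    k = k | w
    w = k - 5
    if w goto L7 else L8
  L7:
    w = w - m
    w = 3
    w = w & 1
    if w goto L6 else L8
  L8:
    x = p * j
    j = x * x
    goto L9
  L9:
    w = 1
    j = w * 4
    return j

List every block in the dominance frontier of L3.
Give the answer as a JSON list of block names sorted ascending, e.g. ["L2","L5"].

Answer: ["L6"]

Analysis:
idom tree: L1←L0 L2←L0 L3←L0 L4←L1 L5←L3 L6←L0 L7←L6 L8←L6 L9←L8
Dom at joins:
  L2: preds {L0,L1}: {L0} ∩ {L0,L1} = {L0}; idom=L0
  L6: preds {L3,L4,L7}: {L0,L3} ∩ {L0,L1,L4} ∩ {L0,L6,L7} = {L0}; idom=L0
  L8: preds {L6,L7}: {L0,L6} ∩ {L0,L6,L7} = {L0,L6}; idom=L6

DF derivation:
  L2←L0: walk · to L0
  L2←L1: walk L1 to L0
  L6←L3: walk L3 to L0
  L6←L4: walk L4→L1 to L0
  L6←L7: walk L7→L6 to L0
  L8←L6: walk · to L6
  L8←L7: walk L7 to L6
  L0: DF=∅
  L1: DF={L2,L6}
  L2: DF=∅
  L3: DF={L6}
  L4: DF={L6}
  L5: DF=∅
  L6: DF={L6}
  L7: DF={L6,L8}
  L8: DF=∅
  L9: DF=∅

DF(L3) = ["L6"]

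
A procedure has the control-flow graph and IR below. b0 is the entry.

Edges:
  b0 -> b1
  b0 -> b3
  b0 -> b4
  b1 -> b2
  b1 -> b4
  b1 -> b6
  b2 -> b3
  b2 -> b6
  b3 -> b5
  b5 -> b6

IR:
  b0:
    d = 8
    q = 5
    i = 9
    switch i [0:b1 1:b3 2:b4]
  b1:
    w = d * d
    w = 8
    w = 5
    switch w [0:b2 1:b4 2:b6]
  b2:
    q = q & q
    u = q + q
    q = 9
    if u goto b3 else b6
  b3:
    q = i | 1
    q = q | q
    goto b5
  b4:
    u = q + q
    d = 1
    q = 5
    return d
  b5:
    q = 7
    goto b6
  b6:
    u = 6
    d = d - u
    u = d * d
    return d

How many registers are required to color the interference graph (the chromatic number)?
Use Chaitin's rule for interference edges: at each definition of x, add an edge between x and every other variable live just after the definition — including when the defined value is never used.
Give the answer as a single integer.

Answer: 4

Working:
Per-block:
  b0: {d,i,q} / ∅
  b1: {w} / {d}
  b2: {q,u} / {q}
  b3: {q} / {i}
  b4: {d,q,u} / {q}
  b5: {q} / ∅
  b6: {d,u} / {d}

Liveness:
  live b0: ∅→{d,i,q}
  live b1: {d,i,q}→{d,i,q}
  live b2: {d,i,q}→{d,i}
  live b3: {d,i}→{d}
  live b4: {q}→∅
  live b5: {d}→{d}
  live b6: {d}→∅

Interference:
  d — {i,q,u,w}
  i — {d,q,u,w}
  q — {d,i,u,w}
  u — {d,i,q}
  w — {d,i,q}

Chromatic number:
  lower bound: {d,i,q,u} mutually conflict ⇒ χ ≥ 4
  assign d→c0 i→c1 q→c2 u→c3 w→c3 — no edge inside a register ⇒ χ ≤ 4
  χ = 4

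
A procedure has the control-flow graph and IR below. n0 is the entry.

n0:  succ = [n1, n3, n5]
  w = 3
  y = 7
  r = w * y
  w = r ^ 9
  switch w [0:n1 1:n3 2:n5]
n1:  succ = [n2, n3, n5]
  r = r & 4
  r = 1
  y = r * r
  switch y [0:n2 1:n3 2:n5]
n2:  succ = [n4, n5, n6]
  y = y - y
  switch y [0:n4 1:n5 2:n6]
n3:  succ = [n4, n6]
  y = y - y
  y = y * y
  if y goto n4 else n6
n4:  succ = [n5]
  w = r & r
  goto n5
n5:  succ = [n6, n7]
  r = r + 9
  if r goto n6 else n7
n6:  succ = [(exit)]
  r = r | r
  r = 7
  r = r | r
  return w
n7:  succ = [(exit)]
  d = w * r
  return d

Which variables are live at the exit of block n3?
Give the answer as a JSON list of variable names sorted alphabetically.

Per-block:
  n0: def={r,w,y} ue=∅
  n1: def={r,y} ue={r}
  n2: def={y} ue={y}
  n3: def={y} ue={y}
  n4: def={w} ue={r}
  n5: def={r} ue={r}
  n6: def={r} ue={r,w}
  n7: def={d} ue={r,w}

Live sets:
  live n0: ∅→{r,w,y}
  live n1: {r,w}→{r,w,y}
  live n2: {r,w,y}→{r,w}
  live n3: {r,w,y}→{r,w}
  live n4: {r}→{r,w}
  live n5: {r,w}→{r,w}
  live n6: {r,w}→∅
  live n7: {r,w}→∅

live-out(n3) = ["r", "w"]

Answer: ["r", "w"]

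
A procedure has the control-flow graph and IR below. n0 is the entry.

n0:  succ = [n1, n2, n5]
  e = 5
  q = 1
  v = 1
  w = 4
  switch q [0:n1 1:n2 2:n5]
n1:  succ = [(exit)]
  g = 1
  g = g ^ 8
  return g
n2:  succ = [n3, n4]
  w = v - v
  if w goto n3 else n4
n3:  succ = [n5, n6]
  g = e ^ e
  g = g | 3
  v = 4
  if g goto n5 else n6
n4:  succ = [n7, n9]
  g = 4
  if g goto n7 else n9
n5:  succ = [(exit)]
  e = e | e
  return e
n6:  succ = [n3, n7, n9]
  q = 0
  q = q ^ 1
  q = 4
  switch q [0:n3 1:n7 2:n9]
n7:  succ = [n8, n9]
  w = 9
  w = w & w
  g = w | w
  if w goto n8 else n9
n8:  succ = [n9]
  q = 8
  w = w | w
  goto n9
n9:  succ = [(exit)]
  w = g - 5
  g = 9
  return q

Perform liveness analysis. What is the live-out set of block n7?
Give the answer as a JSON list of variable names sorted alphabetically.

Answer: ["g", "q", "w"]

Analysis:
def/use:
  n0: {e,q,v,w} / ∅
  n1: {g} / ∅
  n2: {w} / {v}
  n3: {g,v} / {e}
  n4: {g} / ∅
  n5: {e} / {e}
  n6: {q} / ∅
  n7: {g,w} / ∅
  n8: {q,w} / {w}
  n9: {g,w} / {g,q}

Live sets:
  live n0: ∅→{e,q,v}
  live n1: ∅→∅
  live n2: {e,q,v}→{e,q}
  live n3: {e}→{e,g}
  live n4: {q}→{g,q}
  live n5: {e}→∅
  live n6: {e,g}→{e,g,q}
  live n7: {q}→{g,q,w}
  live n8: {g,w}→{g,q}
  live n9: {g,q}→∅

live-out(n7) = ["g", "q", "w"]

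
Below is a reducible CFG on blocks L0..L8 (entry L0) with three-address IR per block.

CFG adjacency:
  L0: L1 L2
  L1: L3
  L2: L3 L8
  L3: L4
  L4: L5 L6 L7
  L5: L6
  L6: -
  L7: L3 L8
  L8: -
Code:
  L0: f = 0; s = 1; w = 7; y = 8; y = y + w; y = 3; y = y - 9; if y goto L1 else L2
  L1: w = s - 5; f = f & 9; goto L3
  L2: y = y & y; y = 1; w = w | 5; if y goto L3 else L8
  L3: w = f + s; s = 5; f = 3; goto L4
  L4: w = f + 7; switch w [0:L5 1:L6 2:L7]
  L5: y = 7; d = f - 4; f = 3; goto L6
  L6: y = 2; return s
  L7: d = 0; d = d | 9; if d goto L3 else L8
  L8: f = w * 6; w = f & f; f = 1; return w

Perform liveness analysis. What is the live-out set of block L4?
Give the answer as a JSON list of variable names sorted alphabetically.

Answer: ["f", "s", "w"]

Analysis:
def/use:
  L0 def {f,s,w,y} use ∅
  L1 def {f,w} use {f,s}
  L2 def {w,y} use {w,y}
  L3 def {f,s,w} use {f,s}
  L4 def {w} use {f}
  L5 def {d,f,y} use {f}
  L6 def {y} use {s}
  L7 def {d} use ∅
  L8 def {f,w} use {w}

Live sets:
  L0 li=∅ lo={f,s,w,y}
  L1 li={f,s} lo={f,s}
  L2 li={f,s,w,y} lo={f,s,w}
  L3 li={f,s} lo={f,s}
  L4 li={f,s} lo={f,s,w}
  L5 li={f,s} lo={s}
  L6 li={s} lo=∅
  L7 li={f,s,w} lo={f,s,w}
  L8 li={w} lo=∅

live-out(L4) = ["f", "s", "w"]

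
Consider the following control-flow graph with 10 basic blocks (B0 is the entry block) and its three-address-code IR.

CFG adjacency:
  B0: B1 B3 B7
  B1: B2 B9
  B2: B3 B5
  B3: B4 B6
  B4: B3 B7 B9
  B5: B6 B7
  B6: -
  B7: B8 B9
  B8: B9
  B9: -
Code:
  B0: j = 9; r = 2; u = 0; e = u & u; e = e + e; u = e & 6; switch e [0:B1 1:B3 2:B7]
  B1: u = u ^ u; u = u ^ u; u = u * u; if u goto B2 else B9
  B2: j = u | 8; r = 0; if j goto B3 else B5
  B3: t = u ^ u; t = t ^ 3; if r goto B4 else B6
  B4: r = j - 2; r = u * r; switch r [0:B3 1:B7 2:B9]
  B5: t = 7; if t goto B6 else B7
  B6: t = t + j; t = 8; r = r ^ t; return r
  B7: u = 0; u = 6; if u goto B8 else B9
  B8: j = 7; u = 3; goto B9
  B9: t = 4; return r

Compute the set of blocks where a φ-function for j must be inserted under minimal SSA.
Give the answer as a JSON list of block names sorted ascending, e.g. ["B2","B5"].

Answer: ["B3", "B6", "B7", "B9"]

Derivation:
idom tree: B1←B0 B2←B1 B3←B0 B4←B3 B5←B2 B6←B0 B7←B0 B8←B7 B9←B0
Dom at joins:
  B3: preds {B0,B2,B4}: {B0} ∩ {B0,B1,B2} ∩ {B0,B3,B4} = {B0}; idom=B0
  B6: preds {B3,B5}: {B0,B3} ∩ {B0,B1,B2,B5} = {B0}; idom=B0
  B7: preds {B0,B4,B5}: {B0} ∩ {B0,B3,B4} ∩ {B0,B1,B2,B5} = {B0}; idom=B0
  B9: preds {B1,B4,B7,B8}: {B0,B1} ∩ {B0,B3,B4} ∩ {B0,B7} ∩ {B0,B7,B8} = {B0}; idom=B0

Frontier:
  join B3 pred B0: · stop@B0
  join B3 pred B2: B2→B1 stop@B0
  join B3 pred B4: B4→B3 stop@B0
  join B6 pred B3: B3 stop@B0
  join B6 pred B5: B5→B2→B1 stop@B0
  join B7 pred B0: · stop@B0
  join B7 pred B4: B4→B3 stop@B0
  join B7 pred B5: B5→B2→B1 stop@B0
  join B9 pred B1: B1 stop@B0
  join B9 pred B4: B4→B3 stop@B0
  join B9 pred B7: B7 stop@B0
  join B9 pred B8: B8→B7 stop@B0
  B0 → ∅
  B1 → {B3,B6,B7,B9}
  B2 → {B3,B6,B7}
  B3 → {B3,B6,B7,B9}
  B4 → {B3,B7,B9}
  B5 → {B6,B7}
  B6 → ∅
  B7 → {B9}
  B8 → {B9}
  B9 → ∅

φ for j: defs {B0,B2,B8}
  DF⁺ = {B3,B6,B7,B9}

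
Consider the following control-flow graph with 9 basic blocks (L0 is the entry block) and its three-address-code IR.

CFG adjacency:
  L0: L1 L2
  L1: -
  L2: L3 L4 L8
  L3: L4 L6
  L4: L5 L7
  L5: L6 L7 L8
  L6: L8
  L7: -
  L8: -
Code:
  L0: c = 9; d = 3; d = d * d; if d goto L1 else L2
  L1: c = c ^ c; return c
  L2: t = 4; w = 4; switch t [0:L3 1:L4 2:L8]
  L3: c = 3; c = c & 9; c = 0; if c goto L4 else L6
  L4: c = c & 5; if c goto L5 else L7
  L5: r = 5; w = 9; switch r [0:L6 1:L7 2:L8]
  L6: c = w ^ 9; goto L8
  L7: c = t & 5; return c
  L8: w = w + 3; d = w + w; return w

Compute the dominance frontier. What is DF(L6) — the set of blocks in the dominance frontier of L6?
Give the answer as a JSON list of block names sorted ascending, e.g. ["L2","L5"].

idom tree: L1←L0 L2←L0 L3←L2 L4←L2 L5←L4 L6←L2 L7←L4 L8←L2
Dom∩ at merges:
  L4: preds {L2,L3}: {L0,L2} ∩ {L0,L2,L3} = {L0,L2}; idom=L2
  L6: preds {L3,L5}: {L0,L2,L3} ∩ {L0,L2,L4,L5} = {L0,L2}; idom=L2
  L7: preds {L4,L5}: {L0,L2,L4} ∩ {L0,L2,L4,L5} = {L0,L2,L4}; idom=L4
  L8: preds {L2,L5,L6}: {L0,L2} ∩ {L0,L2,L4,L5} ∩ {L0,L2,L6} = {L0,L2}; idom=L2

DF walk-up:
  join L4 pred L2: · stop@L2
  join L4 pred L3: L3 stop@L2
  join L6 pred L3: L3 stop@L2
  join L6 pred L5: L5→L4 stop@L2
  join L7 pred L4: · stop@L4
  join L7 pred L5: L5 stop@L4
  join L8 pred L2: · stop@L2
  join L8 pred L5: L5→L4 stop@L2
  join L8 pred L6: L6 stop@L2
  L0: DF=∅
  L1: DF=∅
  L2: DF=∅
  L3: DF={L4,L6}
  L4: DF={L6,L8}
  L5: DF={L6,L7,L8}
  L6: DF={L8}
  L7: DF=∅
  L8: DF=∅

DF(L6) = ["L8"]

Answer: ["L8"]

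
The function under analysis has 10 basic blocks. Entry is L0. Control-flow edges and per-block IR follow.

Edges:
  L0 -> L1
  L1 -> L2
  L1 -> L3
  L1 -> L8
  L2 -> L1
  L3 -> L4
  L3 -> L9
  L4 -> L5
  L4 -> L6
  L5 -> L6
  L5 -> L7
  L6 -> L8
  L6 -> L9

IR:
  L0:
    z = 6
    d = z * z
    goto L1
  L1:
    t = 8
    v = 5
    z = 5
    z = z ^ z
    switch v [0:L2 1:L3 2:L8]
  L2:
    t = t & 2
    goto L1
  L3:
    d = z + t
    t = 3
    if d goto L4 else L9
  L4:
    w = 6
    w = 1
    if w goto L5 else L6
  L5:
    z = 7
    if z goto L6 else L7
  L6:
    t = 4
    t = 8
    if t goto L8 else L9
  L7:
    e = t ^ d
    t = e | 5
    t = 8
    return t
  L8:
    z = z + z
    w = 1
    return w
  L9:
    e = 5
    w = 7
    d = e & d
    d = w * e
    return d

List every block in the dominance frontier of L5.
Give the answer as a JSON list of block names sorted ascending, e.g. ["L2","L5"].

idom tree: L1←L0 L2←L1 L3←L1 L4←L3 L5←L4 L6←L4 L7←L5 L8←L1 L9←L3
Dom∩ at merges:
  L1: preds {L0,L2}: {L0} ∩ {L0,L1,L2} = {L0}; idom=L0
  L6: preds {L4,L5}: {L0,L1,L3,L4} ∩ {L0,L1,L3,L4,L5} = {L0,L1,L3,L4}; idom=L4
  L8: preds {L1,L6}: {L0,L1} ∩ {L0,L1,L3,L4,L6} = {L0,L1}; idom=L1
  L9: preds {L3,L6}: {L0,L1,L3} ∩ {L0,L1,L3,L4,L6} = {L0,L1,L3}; idom=L3

DF derivation:
  join L1 pred L0: · stop@L0
  join L1 pred L2: L2→L1 stop@L0
  join L6 pred L4: · stop@L4
  join L6 pred L5: L5 stop@L4
  join L8 pred L1: · stop@L1
  join L8 pred L6: L6→L4→L3 stop@L1
  join L9 pred L3: · stop@L3
  join L9 pred L6: L6→L4 stop@L3
  L0: DF=∅
  L1: DF={L1}
  L2: DF={L1}
  L3: DF={L8}
  L4: DF={L8,L9}
  L5: DF={L6}
  L6: DF={L8,L9}
  L7: DF=∅
  L8: DF=∅
  L9: DF=∅

DF(L5) = ["L6"]

Answer: ["L6"]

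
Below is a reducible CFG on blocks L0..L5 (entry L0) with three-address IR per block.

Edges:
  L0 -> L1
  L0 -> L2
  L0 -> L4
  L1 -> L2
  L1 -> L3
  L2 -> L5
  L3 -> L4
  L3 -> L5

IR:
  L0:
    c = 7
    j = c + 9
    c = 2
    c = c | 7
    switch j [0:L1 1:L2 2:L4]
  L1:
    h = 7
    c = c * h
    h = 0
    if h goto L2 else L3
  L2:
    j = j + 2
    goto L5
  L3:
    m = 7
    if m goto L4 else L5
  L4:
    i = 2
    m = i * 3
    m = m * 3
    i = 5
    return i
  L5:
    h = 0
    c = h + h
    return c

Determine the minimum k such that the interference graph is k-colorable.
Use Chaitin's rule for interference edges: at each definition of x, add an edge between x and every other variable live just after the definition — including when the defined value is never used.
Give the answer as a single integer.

Per-block:
  L0 def {c,j} use ∅
  L1 def {c,h} use {c}
  L2 def {j} use {j}
  L3 def {m} use ∅
  L4 def {i,m} use ∅
  L5 def {c,h} use ∅

Live sets:
  L0 li=∅ lo={c,j}
  L1 li={c,j} lo={j}
  L2 li={j} lo=∅
  L3 li=∅ lo=∅
  L4 li=∅ lo=∅
  L5 li=∅ lo=∅

Interfere edges:
  c: {h,j}
  h: {c,j}
  i: ∅
  j: {c,h}
  m: ∅

Chromatic number:
  lower bound: {c,h,j} mutually conflict ⇒ χ ≥ 3
  assign c→r0 h→r1 i→r0 j→r2 m→r0 — no edge inside a register ⇒ χ ≤ 3
  χ = 3

Answer: 3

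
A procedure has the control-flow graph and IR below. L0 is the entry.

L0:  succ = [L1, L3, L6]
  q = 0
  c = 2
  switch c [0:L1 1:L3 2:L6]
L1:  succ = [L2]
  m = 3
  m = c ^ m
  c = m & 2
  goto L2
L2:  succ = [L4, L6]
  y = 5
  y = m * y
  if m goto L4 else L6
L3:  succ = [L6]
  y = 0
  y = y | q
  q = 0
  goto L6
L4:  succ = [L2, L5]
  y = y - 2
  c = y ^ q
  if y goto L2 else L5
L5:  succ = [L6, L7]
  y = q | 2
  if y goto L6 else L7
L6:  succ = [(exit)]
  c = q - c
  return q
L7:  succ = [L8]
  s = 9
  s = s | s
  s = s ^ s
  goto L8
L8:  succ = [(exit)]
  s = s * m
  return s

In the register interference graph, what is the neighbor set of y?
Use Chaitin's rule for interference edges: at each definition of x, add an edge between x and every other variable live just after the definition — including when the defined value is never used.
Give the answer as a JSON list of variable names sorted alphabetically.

Answer: ["c", "m", "q"]

Working:
Per-block:
  L0 def {c,q} use ∅
  L1 def {c,m} use {c}
  L2 def {y} use {m}
  L3 def {q,y} use {q}
  L4 def {c,y} use {q,y}
  L5 def {y} use {q}
  L6 def {c} use {c,q}
  L7 def {s} use ∅
  L8 def {s} use {m,s}

Live sets:
  L0: in=∅ out={c,q}
  L1: in={c,q} out={c,m,q}
  L2: in={c,m,q} out={c,m,q,y}
  L3: in={c,q} out={c,q}
  L4: in={m,q,y} out={c,m,q}
  L5: in={c,m,q} out={c,m,q}
  L6: in={c,q} out=∅
  L7: in={m} out={m,s}
  L8: in={m,s} out=∅

Conflict graph:
  c: {m,q,y}
  m: {c,q,s,y}
  q: {c,m,y}
  s: {m}
  y: {c,m,q}

N(y) = ["c", "m", "q"]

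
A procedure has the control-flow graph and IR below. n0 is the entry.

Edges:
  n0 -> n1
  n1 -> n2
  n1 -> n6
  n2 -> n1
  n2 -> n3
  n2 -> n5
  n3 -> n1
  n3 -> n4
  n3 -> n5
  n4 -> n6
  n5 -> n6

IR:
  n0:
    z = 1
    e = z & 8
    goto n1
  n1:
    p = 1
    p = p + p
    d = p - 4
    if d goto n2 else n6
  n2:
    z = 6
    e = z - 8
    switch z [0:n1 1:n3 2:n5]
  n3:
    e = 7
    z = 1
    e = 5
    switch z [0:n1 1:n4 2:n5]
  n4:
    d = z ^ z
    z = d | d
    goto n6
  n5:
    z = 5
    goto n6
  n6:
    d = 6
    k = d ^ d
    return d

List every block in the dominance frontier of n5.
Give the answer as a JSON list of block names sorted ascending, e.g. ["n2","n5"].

Answer: ["n6"]

Derivation:
idom tree: n1←n0 n2←n1 n3←n2 n4←n3 n5←n2 n6←n1
Dom at joins:
  n1: preds {n0,n2,n3}: {n0} ∩ {n0,n1,n2} ∩ {n0,n1,n2,n3} = {n0}; idom=n0
  n5: preds {n2,n3}: {n0,n1,n2} ∩ {n0,n1,n2,n3} = {n0,n1,n2}; idom=n2
  n6: preds {n1,n4,n5}: {n0,n1} ∩ {n0,n1,n2,n3,n4} ∩ {n0,n1,n2,n5} = {n0,n1}; idom=n1

Frontier:
  n1←n0: walk · to n0
  n1←n2: walk n2→n1 to n0
  n1←n3: walk n3→n2→n1 to n0
  n5←n2: walk · to n2
  n5←n3: walk n3 to n2
  n6←n1: walk · to n1
  n6←n4: walk n4→n3→n2 to n1
  n6←n5: walk n5→n2 to n1
  n0 → ∅
  n1 → {n1}
  n2 → {n1,n6}
  n3 → {n1,n5,n6}
  n4 → {n6}
  n5 → {n6}
  n6 → ∅

DF(n5) = ["n6"]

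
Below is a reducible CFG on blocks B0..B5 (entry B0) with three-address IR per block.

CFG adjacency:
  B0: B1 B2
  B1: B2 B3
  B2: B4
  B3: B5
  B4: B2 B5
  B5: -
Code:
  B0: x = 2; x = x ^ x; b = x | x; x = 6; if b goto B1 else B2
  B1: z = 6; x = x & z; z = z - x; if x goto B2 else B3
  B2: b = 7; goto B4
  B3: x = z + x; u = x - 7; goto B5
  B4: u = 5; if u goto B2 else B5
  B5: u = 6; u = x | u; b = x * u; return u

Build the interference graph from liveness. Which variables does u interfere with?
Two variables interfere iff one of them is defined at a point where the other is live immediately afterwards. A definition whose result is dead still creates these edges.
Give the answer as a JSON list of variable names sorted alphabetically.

Answer: ["b", "x"]

Working:
Per-block:
  B0: {b,x} / ∅
  B1: {x,z} / {x}
  B2: {b} / ∅
  B3: {u,x} / {x,z}
  B4: {u} / ∅
  B5: {b,u} / {x}

Liveness:
  B0: in=∅ out={x}
  B1: in={x} out={x,z}
  B2: in={x} out={x}
  B3: in={x,z} out={x}
  B4: in={x} out={x}
  B5: in={x} out=∅

Interference:
  b — {u,x}
  u — {b,x}
  x — {b,u,z}
  z — {x}

N(u) = ["b", "x"]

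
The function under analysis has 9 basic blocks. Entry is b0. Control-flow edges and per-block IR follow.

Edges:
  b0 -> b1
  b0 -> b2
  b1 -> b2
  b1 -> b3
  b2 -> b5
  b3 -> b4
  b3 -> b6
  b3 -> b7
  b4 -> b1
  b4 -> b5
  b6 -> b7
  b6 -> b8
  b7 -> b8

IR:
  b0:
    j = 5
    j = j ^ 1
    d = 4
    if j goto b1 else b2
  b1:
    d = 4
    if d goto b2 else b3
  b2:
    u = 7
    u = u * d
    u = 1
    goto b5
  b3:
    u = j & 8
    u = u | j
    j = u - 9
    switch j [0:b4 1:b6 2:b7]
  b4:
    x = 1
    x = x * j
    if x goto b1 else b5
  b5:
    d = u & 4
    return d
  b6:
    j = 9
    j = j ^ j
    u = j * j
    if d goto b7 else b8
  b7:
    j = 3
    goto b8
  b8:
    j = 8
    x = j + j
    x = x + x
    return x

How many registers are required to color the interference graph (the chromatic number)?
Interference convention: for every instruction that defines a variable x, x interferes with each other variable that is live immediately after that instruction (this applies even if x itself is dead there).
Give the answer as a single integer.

Block summaries:
  b0 def {d,j} use ∅
  b1 def {d} use ∅
  b2 def {u} use {d}
  b3 def {j,u} use {j}
  b4 def {x} use {j}
  b5 def {d} use {u}
  b6 def {j,u} use {d}
  b7 def {j} use ∅
  b8 def {j,x} use ∅

Live sets:
  b0 li=∅ lo={d,j}
  b1 li={j} lo={d,j}
  b2 li={d} lo={u}
  b3 li={d,j} lo={d,j,u}
  b4 li={j,u} lo={j,u}
  b5 li={u} lo=∅
  b6 li={d} lo=∅
  b7 li=∅ lo=∅
  b8 li=∅ lo=∅

Interference:
  d↔{j,u}
  j↔{d,u,x}
  u↔{d,j,x}
  x↔{j,u}

Colouring:
  clique {d,j,u} ⇒ need ≥ 3
  3-colouring: R0={j}  R1={u}  R2={d,x}
  χ = 3

Answer: 3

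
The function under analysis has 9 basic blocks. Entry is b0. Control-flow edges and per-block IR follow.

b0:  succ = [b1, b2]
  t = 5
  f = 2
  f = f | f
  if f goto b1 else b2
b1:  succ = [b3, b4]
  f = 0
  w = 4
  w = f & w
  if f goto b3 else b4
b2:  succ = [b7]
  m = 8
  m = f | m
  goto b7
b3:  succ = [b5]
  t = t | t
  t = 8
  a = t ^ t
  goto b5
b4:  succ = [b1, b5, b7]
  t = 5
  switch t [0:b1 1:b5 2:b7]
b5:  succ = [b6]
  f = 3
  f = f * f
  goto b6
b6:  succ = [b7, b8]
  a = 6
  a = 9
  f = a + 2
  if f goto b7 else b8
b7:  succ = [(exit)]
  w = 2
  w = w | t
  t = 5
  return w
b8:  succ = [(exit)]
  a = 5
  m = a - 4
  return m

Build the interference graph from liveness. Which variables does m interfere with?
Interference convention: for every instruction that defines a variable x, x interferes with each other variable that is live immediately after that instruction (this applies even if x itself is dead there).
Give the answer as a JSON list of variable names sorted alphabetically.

Per-block:
  b0: {f,t} / ∅
  b1: {f,w} / ∅
  b2: {m} / {f}
  b3: {a,t} / {t}
  b4: {t} / ∅
  b5: {f} / ∅
  b6: {a,f} / ∅
  b7: {t,w} / {t}
  b8: {a,m} / ∅

Live sets:
  b0 li=∅ lo={f,t}
  b1 li={t} lo={t}
  b2 li={f,t} lo={t}
  b3 li={t} lo={t}
  b4 li=∅ lo={t}
  b5 li={t} lo={t}
  b6 li={t} lo={t}
  b7 li={t} lo=∅
  b8 li=∅ lo=∅

Interfere edges:
  a↔{t}
  f↔{m,t,w}
  m↔{f,t}
  t↔{a,f,m,w}
  w↔{f,t}

N(m) = ["f", "t"]

Answer: ["f", "t"]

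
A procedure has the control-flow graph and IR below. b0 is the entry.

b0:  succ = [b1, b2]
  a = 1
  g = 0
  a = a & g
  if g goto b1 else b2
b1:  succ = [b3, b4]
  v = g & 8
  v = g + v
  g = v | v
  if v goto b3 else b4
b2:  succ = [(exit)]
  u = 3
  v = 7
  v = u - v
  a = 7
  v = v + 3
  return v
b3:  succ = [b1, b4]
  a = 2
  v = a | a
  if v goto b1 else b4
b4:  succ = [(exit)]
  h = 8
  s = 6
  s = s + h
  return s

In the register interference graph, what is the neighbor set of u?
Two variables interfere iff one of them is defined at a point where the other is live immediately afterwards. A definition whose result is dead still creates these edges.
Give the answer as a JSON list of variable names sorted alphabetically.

Answer: ["v"]

Working:
Per-block:
  b0: def={a,g} ue=∅
  b1: def={g,v} ue={g}
  b2: def={a,u,v} ue=∅
  b3: def={a,v} ue=∅
  b4: def={h,s} ue=∅

Backward fixpoint:
  b0 li=∅ lo={g}
  b1 li={g} lo={g}
  b2 li=∅ lo=∅
  b3 li={g} lo={g}
  b4 li=∅ lo=∅

Interference:
  a↔{g,v}
  g↔{a,v}
  h↔{s}
  s↔{h}
  u↔{v}
  v↔{a,g,u}

N(u) = ["v"]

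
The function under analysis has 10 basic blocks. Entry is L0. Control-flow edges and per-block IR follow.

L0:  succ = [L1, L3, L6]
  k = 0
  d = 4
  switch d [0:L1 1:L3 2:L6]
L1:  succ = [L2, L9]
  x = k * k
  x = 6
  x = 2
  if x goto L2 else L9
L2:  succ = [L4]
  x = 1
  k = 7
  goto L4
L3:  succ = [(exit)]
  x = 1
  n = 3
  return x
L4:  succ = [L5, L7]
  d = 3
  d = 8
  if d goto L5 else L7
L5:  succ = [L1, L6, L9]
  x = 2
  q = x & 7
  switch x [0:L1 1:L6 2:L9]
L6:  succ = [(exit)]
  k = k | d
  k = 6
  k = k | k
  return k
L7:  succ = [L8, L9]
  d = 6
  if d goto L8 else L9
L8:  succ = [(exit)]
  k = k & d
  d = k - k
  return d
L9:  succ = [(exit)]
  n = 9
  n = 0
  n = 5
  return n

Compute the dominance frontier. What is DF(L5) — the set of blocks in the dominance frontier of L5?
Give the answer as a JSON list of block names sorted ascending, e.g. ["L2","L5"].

idom tree: L1←L0 L2←L1 L3←L0 L4←L2 L5←L4 L6←L0 L7←L4 L8←L7 L9←L1
Join-block Dom:
  L1: preds {L0,L5}: {L0} ∩ {L0,L1,L2,L4,L5} = {L0}; idom=L0
  L6: preds {L0,L5}: {L0} ∩ {L0,L1,L2,L4,L5} = {L0}; idom=L0
  L9: preds {L1,L5,L7}: {L0,L1} ∩ {L0,L1,L2,L4,L5} ∩ {L0,L1,L2,L4,L7} = {L0,L1}; idom=L1

DF derivation:
  join L1 pred L0: · stop@L0
  join L1 pred L5: L5→L4→L2→L1 stop@L0
  join L6 pred L0: · stop@L0
  join L6 pred L5: L5→L4→L2→L1 stop@L0
  join L9 pred L1: · stop@L1
  join L9 pred L5: L5→L4→L2 stop@L1
  join L9 pred L7: L7→L4→L2 stop@L1
  L0: DF=∅
  L1: DF={L1,L6}
  L2: DF={L1,L6,L9}
  L3: DF=∅
  L4: DF={L1,L6,L9}
  L5: DF={L1,L6,L9}
  L6: DF=∅
  L7: DF={L9}
  L8: DF=∅
  L9: DF=∅

DF(L5) = ["L1", "L6", "L9"]

Answer: ["L1", "L6", "L9"]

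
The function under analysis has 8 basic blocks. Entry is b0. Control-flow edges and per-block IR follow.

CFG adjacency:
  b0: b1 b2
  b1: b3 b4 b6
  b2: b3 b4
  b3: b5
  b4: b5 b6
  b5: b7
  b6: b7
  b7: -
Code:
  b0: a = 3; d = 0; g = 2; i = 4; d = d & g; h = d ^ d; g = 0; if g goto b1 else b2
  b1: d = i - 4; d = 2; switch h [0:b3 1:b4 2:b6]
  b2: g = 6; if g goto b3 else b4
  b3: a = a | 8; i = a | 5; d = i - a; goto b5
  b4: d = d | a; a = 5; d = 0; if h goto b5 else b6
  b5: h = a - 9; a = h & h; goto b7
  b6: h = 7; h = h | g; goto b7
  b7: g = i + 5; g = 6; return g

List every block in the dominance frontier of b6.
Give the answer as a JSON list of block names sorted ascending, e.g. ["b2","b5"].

Answer: ["b7"]

Working:
idom tree: b1←b0 b2←b0 b3←b0 b4←b0 b5←b0 b6←b0 b7←b0
Dom at joins:
  b3: preds {b1,b2}: {b0,b1} ∩ {b0,b2} = {b0}; idom=b0
  b4: preds {b1,b2}: {b0,b1} ∩ {b0,b2} = {b0}; idom=b0
  b5: preds {b3,b4}: {b0,b3} ∩ {b0,b4} = {b0}; idom=b0
  b6: preds {b1,b4}: {b0,b1} ∩ {b0,b4} = {b0}; idom=b0
  b7: preds {b5,b6}: {b0,b5} ∩ {b0,b6} = {b0}; idom=b0

DF derivation:
  b3←b1: walk b1 to b0
  b3←b2: walk b2 to b0
  b4←b1: walk b1 to b0
  b4←b2: walk b2 to b0
  b5←b3: walk b3 to b0
  b5←b4: walk b4 to b0
  b6←b1: walk b1 to b0
  b6←b4: walk b4 to b0
  b7←b5: walk b5 to b0
  b7←b6: walk b6 to b0
  b0 → ∅
  b1 → {b3,b4,b6}
  b2 → {b3,b4}
  b3 → {b5}
  b4 → {b5,b6}
  b5 → {b7}
  b6 → {b7}
  b7 → ∅

DF(b6) = ["b7"]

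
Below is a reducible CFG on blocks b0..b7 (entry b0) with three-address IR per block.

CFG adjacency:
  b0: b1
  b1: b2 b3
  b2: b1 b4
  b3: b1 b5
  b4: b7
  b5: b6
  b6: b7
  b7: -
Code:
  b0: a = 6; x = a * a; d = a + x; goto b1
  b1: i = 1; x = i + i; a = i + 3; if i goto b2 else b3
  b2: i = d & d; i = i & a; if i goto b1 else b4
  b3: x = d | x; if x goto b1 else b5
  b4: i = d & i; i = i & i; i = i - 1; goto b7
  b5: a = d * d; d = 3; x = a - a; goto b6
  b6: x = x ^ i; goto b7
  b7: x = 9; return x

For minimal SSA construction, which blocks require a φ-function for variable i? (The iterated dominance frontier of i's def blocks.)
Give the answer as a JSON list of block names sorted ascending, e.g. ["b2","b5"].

idom tree: b1←b0 b2←b1 b3←b1 b4←b2 b5←b3 b6←b5 b7←b1
Join-block Dom:
  b1: preds {b0,b2,b3}: {b0} ∩ {b0,b1,b2} ∩ {b0,b1,b3} = {b0}; idom=b0
  b7: preds {b4,b6}: {b0,b1,b2,b4} ∩ {b0,b1,b3,b5,b6} = {b0,b1}; idom=b1

DF walk-up:
  b1←b0: walk · to b0
  b1←b2: walk b2→b1 to b0
  b1←b3: walk b3→b1 to b0
  b7←b4: walk b4→b2 to b1
  b7←b6: walk b6→b5→b3 to b1
  b0 → ∅
  b1 → {b1}
  b2 → {b1,b7}
  b3 → {b1,b7}
  b4 → {b7}
  b5 → {b7}
  b6 → {b7}
  b7 → ∅

φ for i: defs {b1,b2,b4}
  DF⁺ = {b1,b7}

Answer: ["b1", "b7"]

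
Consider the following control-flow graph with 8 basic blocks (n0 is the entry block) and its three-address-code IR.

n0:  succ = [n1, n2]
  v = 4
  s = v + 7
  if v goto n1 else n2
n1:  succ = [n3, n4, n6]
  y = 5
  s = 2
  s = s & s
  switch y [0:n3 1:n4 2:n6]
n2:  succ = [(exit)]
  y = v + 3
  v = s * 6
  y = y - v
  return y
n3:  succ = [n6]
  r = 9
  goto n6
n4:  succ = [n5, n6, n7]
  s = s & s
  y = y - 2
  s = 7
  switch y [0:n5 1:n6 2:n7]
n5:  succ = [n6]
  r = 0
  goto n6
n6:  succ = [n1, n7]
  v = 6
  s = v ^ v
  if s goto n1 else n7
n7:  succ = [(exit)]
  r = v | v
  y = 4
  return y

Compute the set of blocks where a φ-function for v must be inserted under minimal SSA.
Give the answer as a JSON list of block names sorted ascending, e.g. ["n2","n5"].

Answer: ["n1", "n7"]

Working:
idom tree: n1←n0 n2←n0 n3←n1 n4←n1 n5←n4 n6←n1 n7←n1
Join-block Dom:
  n1: preds {n0,n6}: {n0} ∩ {n0,n1,n6} = {n0}; idom=n0
  n6: preds {n1,n3,n4,n5}: {n0,n1} ∩ {n0,n1,n3} ∩ {n0,n1,n4} ∩ {n0,n1,n4,n5} = {n0,n1}; idom=n1
  n7: preds {n4,n6}: {n0,n1,n4} ∩ {n0,n1,n6} = {n0,n1}; idom=n1

DF walk-up:
  n1←n0: walk · to n0
  n1←n6: walk n6→n1 to n0
  n6←n1: walk · to n1
  n6←n3: walk n3 to n1
  n6←n4: walk n4 to n1
  n6←n5: walk n5→n4 to n1
  n7←n4: walk n4 to n1
  n7←n6: walk n6 to n1
  n0 → ∅
  n1 → {n1}
  n2 → ∅
  n3 → {n6}
  n4 → {n6,n7}
  n5 → {n6}
  n6 → {n1,n7}
  n7 → ∅

φ for v: defs {n0,n2,n6}
  DF⁺ = {n1,n7}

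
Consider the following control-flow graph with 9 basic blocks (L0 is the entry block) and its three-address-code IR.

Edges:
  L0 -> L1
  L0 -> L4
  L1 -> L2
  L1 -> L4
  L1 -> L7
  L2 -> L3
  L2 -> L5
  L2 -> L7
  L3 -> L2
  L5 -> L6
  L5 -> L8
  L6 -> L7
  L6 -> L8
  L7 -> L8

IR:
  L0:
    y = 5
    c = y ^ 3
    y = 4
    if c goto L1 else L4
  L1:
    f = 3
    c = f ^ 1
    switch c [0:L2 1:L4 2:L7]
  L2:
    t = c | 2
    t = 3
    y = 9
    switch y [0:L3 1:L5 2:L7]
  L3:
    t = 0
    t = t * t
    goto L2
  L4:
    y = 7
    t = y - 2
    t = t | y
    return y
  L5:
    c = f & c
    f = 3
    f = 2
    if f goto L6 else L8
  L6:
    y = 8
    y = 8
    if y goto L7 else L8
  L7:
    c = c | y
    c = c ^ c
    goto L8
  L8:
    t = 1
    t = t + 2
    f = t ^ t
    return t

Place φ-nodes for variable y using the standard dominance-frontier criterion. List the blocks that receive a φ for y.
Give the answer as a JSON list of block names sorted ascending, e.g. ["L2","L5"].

idom tree: L1←L0 L2←L1 L3←L2 L4←L0 L5←L2 L6←L5 L7←L1 L8←L1
Join-block Dom:
  L2: preds {L1,L3}: {L0,L1} ∩ {L0,L1,L2,L3} = {L0,L1}; idom=L1
  L4: preds {L0,L1}: {L0} ∩ {L0,L1} = {L0}; idom=L0
  L7: preds {L1,L2,L6}: {L0,L1} ∩ {L0,L1,L2} ∩ {L0,L1,L2,L5,L6} = {L0,L1}; idom=L1
  L8: preds {L5,L6,L7}: {L0,L1,L2,L5} ∩ {L0,L1,L2,L5,L6} ∩ {L0,L1,L7} = {L0,L1}; idom=L1

DF walk-up:
  join L2 pred L1: · stop@L1
  join L2 pred L3: L3→L2 stop@L1
  join L4 pred L0: · stop@L0
  join L4 pred L1: L1 stop@L0
  join L7 pred L1: · stop@L1
  join L7 pred L2: L2 stop@L1
  join L7 pred L6: L6→L5→L2 stop@L1
  join L8 pred L5: L5→L2 stop@L1
  join L8 pred L6: L6→L5→L2 stop@L1
  join L8 pred L7: L7 stop@L1
  L0 → ∅
  L1 → {L4}
  L2 → {L2,L7,L8}
  L3 → {L2}
  L4 → ∅
  L5 → {L7,L8}
  L6 → {L7,L8}
  L7 → {L8}
  L8 → ∅

φ for y: defs {L0,L2,L4,L6}
  DF⁺ = {L2,L7,L8}

Answer: ["L2", "L7", "L8"]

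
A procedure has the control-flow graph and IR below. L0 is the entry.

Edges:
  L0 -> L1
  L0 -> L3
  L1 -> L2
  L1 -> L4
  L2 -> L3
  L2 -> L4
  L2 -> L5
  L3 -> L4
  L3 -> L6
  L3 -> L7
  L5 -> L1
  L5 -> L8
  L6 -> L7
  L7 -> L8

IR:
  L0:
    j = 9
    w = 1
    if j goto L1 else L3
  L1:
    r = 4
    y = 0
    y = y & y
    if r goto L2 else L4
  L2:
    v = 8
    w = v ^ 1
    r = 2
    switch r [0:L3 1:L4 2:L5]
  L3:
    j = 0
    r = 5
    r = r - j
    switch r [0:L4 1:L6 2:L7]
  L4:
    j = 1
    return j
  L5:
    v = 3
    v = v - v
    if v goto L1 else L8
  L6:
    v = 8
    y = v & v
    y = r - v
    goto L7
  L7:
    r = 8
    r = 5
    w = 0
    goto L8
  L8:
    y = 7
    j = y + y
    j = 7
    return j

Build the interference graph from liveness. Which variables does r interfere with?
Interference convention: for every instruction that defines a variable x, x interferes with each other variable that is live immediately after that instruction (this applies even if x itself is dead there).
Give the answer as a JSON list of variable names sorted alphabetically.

Block summaries:
  L0: def={j,w} ue=∅
  L1: def={r,y} ue=∅
  L2: def={r,v,w} ue=∅
  L3: def={j,r} ue=∅
  L4: def={j} ue=∅
  L5: def={v} ue=∅
  L6: def={v,y} ue={r}
  L7: def={r,w} ue=∅
  L8: def={j,y} ue=∅

Liveness:
  L0 li=∅ lo=∅
  L1 li=∅ lo=∅
  L2 li=∅ lo=∅
  L3 li=∅ lo={r}
  L4 li=∅ lo=∅
  L5 li=∅ lo=∅
  L6 li={r} lo=∅
  L7 li=∅ lo=∅
  L8 li=∅ lo=∅

Conflict graph:
  j — {r,w}
  r — {j,v,y}
  v — {r,y}
  w — {j}
  y — {r,v}

N(r) = ["j", "v", "y"]

Answer: ["j", "v", "y"]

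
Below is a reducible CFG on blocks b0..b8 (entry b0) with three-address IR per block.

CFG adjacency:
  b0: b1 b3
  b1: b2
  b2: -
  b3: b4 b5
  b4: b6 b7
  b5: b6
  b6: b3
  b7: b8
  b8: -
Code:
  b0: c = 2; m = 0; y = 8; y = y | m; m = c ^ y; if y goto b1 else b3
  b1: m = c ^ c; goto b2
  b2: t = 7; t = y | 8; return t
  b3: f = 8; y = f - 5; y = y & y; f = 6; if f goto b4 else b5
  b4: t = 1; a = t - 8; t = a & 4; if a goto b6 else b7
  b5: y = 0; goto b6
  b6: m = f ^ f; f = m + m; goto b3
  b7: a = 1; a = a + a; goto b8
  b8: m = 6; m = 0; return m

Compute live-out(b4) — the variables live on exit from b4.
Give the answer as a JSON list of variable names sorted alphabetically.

Per-block:
  b0: {c,m,y} / ∅
  b1: {m} / {c}
  b2: {t} / {y}
  b3: {f,y} / ∅
  b4: {a,t} / ∅
  b5: {y} / ∅
  b6: {f,m} / {f}
  b7: {a} / ∅
  b8: {m} / ∅

Liveness:
  b0 li=∅ lo={c,y}
  b1 li={c,y} lo={y}
  b2 li={y} lo=∅
  b3 li=∅ lo={f}
  b4 li={f} lo={f}
  b5 li={f} lo={f}
  b6 li={f} lo=∅
  b7 li=∅ lo=∅
  b8 li=∅ lo=∅

live-out(b4) = ["f"]

Answer: ["f"]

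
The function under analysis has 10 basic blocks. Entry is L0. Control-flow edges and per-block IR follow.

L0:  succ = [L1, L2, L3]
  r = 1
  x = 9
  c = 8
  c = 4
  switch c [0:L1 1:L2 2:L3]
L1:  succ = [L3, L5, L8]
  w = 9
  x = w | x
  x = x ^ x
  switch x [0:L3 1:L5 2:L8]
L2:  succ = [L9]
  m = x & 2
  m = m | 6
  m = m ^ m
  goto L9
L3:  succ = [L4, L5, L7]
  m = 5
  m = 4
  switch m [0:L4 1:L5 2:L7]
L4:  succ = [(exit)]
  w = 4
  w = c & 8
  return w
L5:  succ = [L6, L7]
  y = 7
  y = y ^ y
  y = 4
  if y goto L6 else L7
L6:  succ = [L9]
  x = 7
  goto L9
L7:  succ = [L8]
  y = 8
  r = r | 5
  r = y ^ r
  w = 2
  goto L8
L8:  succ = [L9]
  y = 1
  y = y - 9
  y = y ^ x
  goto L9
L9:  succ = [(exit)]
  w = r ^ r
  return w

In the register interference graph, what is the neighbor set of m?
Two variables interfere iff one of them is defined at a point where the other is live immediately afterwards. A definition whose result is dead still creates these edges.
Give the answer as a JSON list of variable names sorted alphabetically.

Per-block:
  L0: def={c,r,x} ue=∅
  L1: def={w,x} ue={x}
  L2: def={m} ue={x}
  L3: def={m} ue=∅
  L4: def={w} ue={c}
  L5: def={y} ue=∅
  L6: def={x} ue=∅
  L7: def={r,w,y} ue={r}
  L8: def={y} ue={x}
  L9: def={w} ue={r}

Liveness:
  live L0: ∅→{c,r,x}
  live L1: {c,r,x}→{c,r,x}
  live L2: {r,x}→{r}
  live L3: {c,r,x}→{c,r,x}
  live L4: {c}→∅
  live L5: {r,x}→{r,x}
  live L6: {r}→{r}
  live L7: {r,x}→{r,x}
  live L8: {r,x}→{r}
  live L9: {r}→∅

Conflict graph:
  c↔{m,r,w,x}
  m↔{c,r,x}
  r↔{c,m,w,x,y}
  w↔{c,r,x}
  x↔{c,m,r,w,y}
  y↔{r,x}

N(m) = ["c", "r", "x"]

Answer: ["c", "r", "x"]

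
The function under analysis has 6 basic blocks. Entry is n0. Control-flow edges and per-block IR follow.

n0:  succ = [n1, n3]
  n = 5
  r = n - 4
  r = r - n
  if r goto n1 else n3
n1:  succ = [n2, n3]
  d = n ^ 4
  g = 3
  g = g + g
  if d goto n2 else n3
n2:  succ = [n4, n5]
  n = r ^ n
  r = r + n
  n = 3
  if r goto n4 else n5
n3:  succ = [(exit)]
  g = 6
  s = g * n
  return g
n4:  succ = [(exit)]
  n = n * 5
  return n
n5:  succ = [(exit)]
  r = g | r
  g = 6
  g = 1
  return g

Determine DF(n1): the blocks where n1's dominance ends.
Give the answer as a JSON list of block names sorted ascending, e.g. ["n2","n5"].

idom tree: n1←n0 n2←n1 n3←n0 n4←n2 n5←n2
Dom at joins:
  n3: preds {n0,n1}: {n0} ∩ {n0,n1} = {n0}; idom=n0

Frontier:
  join n3 pred n0: · stop@n0
  join n3 pred n1: n1 stop@n0
  n0: DF=∅
  n1: DF={n3}
  n2: DF=∅
  n3: DF=∅
  n4: DF=∅
  n5: DF=∅

DF(n1) = ["n3"]

Answer: ["n3"]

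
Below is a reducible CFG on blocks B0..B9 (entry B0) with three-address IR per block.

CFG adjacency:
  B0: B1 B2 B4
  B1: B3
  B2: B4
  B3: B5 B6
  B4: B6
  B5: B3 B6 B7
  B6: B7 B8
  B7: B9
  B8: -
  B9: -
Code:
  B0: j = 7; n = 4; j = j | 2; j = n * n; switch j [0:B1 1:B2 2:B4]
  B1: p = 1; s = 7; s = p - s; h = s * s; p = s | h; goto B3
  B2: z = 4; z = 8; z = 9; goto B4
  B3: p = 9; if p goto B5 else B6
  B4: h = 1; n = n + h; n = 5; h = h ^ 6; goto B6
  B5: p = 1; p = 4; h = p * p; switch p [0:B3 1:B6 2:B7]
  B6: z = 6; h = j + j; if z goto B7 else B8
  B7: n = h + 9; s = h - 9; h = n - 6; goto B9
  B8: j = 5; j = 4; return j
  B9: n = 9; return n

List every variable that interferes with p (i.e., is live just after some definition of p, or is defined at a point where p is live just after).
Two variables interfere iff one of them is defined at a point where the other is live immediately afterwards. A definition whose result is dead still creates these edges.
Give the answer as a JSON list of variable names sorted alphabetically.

Per-block:
  B0: {j,n} / ∅
  B1: {h,p,s} / ∅
  B2: {z} / ∅
  B3: {p} / ∅
  B4: {h,n} / {n}
  B5: {h,p} / ∅
  B6: {h,z} / {j}
  B7: {h,n,s} / {h}
  B8: {j} / ∅
  B9: {n} / ∅

Backward fixpoint:
  live B0: ∅→{j,n}
  live B1: {j}→{j}
  live B2: {j,n}→{j,n}
  live B3: {j}→{j}
  live B4: {j,n}→{j}
  live B5: {j}→{h,j}
  live B6: {j}→{h}
  live B7: {h}→∅
  live B8: ∅→∅
  live B9: ∅→∅

Interfere edges:
  h: {j,n,p,s,z}
  j: {h,n,p,s,z}
  n: {h,j,s,z}
  p: {h,j,s}
  s: {h,j,n,p}
  z: {h,j,n}

N(p) = ["h", "j", "s"]

Answer: ["h", "j", "s"]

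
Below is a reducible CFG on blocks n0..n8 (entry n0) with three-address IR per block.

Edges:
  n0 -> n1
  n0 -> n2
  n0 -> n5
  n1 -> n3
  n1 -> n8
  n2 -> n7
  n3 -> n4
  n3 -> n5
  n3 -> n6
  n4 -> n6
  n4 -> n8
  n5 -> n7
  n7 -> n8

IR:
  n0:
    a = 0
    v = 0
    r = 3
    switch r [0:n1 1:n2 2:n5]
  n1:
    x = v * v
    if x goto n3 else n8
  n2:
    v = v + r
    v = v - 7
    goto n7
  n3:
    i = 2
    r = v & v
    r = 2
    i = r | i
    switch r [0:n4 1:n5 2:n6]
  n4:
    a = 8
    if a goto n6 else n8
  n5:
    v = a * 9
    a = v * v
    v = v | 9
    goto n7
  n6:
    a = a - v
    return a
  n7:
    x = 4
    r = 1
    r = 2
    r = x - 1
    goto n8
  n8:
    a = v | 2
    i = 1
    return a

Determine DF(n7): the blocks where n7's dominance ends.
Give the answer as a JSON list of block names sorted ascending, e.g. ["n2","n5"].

Answer: ["n8"]

Analysis:
idom tree: n1←n0 n2←n0 n3←n1 n4←n3 n5←n0 n6←n3 n7←n0 n8←n0
Dom∩ at merges:
  n5: preds {n0,n3}: {n0} ∩ {n0,n1,n3} = {n0}; idom=n0
  n6: preds {n3,n4}: {n0,n1,n3} ∩ {n0,n1,n3,n4} = {n0,n1,n3}; idom=n3
  n7: preds {n2,n5}: {n0,n2} ∩ {n0,n5} = {n0}; idom=n0
  n8: preds {n1,n4,n7}: {n0,n1} ∩ {n0,n1,n3,n4} ∩ {n0,n7} = {n0}; idom=n0

DF walk-up:
  join n5 pred n0: · stop@n0
  join n5 pred n3: n3→n1 stop@n0
  join n6 pred n3: · stop@n3
  join n6 pred n4: n4 stop@n3
  join n7 pred n2: n2 stop@n0
  join n7 pred n5: n5 stop@n0
  join n8 pred n1: n1 stop@n0
  join n8 pred n4: n4→n3→n1 stop@n0
  join n8 pred n7: n7 stop@n0
  n0: DF=∅
  n1: DF={n5,n8}
  n2: DF={n7}
  n3: DF={n5,n8}
  n4: DF={n6,n8}
  n5: DF={n7}
  n6: DF=∅
  n7: DF={n8}
  n8: DF=∅

DF(n7) = ["n8"]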